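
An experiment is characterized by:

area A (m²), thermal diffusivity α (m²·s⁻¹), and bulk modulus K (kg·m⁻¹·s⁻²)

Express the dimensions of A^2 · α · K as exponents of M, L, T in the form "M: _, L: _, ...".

M: 1, L: 5, T: -3

Collect each base-dimension exponent across the product:
  M: 2·(0) + (0) + (1) = 1
  L: 2·(2) + (2) + (-1) = 5
  T: 2·(0) + (-1) + (-2) = -3
So the dimensions are [M L⁵ T⁻³].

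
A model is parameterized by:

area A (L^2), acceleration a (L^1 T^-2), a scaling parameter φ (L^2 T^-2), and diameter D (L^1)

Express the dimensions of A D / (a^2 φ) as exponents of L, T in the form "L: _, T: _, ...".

L: -1, T: 6

Collect each base-dimension exponent across the product:
  L: (2) − 2·(1) − (2) + (1) = -1
  T: (0) − 2·(-2) − (-2) + (0) = 6
So the dimensions are [L⁻¹ T⁶].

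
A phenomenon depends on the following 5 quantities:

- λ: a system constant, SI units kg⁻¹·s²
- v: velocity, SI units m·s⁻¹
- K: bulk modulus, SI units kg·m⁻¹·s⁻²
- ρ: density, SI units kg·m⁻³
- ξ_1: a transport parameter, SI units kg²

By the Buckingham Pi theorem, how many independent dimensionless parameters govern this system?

2

There are 5 variables and 3 base dimensions (M, L, T).
The dimension matrix has rank 3.
Independent dimensionless groups: 5 − 3 = 2.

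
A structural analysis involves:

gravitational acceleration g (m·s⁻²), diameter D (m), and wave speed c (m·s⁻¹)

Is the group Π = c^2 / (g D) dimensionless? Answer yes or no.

yes

Sum the exponent of each base dimension across the product:
  M: −[g]_M − [D]_M + 2·[c]_M = −(0) − (0) + 2·(0) = 0
  L: −[g]_L − [D]_L + 2·[c]_L = −(1) − (1) + 2·(1) = 0
  T: −[g]_T − [D]_T + 2·[c]_T = −(-2) − (0) + 2·(-1) = 0
All base exponents vanish — dimensionless.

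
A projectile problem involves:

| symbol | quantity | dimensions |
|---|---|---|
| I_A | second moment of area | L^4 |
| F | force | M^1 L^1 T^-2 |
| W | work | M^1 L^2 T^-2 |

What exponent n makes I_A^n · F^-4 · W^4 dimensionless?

Balance the L exponent: (4)·n from I_A, plus −4·(1) + 4·(2) = 4 from the rest, must sum to zero.
4n + 4 = 0, so n = -1.

-1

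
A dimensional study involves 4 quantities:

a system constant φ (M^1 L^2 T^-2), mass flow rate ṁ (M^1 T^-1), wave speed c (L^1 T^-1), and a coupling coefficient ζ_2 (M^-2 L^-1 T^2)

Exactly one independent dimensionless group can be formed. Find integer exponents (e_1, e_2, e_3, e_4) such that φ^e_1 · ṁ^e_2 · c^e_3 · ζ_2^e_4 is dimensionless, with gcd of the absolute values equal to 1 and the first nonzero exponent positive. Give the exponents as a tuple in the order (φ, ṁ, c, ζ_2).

M: e_1·(1) + e_2·(1) + e_3·(0) + e_4·(-2) = 0
L: e_1·(2) + e_2·(0) + e_3·(1) + e_4·(-1) = 0
T: e_1·(-2) + e_2·(-1) + e_3·(-1) + e_4·(2) = 0
Solving this homogeneous linear system for the smallest-integer solution (first nonzero entry positive) gives (1, 1, -1, 1).

(1, 1, -1, 1)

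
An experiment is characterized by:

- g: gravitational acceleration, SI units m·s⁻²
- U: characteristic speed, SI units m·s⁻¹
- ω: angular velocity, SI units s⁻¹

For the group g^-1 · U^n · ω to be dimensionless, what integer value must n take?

1

Balance the L exponent: (1)·n from U, plus −(1) + (0) = -1 from the rest, must sum to zero.
n − 1 = 0, so n = 1.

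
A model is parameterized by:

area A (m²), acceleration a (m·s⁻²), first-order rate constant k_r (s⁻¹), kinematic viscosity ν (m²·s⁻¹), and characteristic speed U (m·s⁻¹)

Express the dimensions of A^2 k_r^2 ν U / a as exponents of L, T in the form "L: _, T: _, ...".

Collect each base-dimension exponent across the product:
  L: 2·(2) − (1) + 2·(0) + (2) + (1) = 6
  T: 2·(0) − (-2) + 2·(-1) + (-1) + (-1) = -2
So the dimensions are [L⁶ T⁻²].

L: 6, T: -2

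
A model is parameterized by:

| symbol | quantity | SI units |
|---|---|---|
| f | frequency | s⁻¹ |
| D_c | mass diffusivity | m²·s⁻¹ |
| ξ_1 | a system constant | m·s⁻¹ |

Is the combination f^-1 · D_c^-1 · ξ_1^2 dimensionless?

yes

Sum the exponent of each base dimension across the product:
  M: −[f]_M − [D_c]_M + 2·[ξ_1]_M = −(0) − (0) + 2·(0) = 0
  L: −[f]_L − [D_c]_L + 2·[ξ_1]_L = −(0) − (2) + 2·(1) = 0
  T: −[f]_T − [D_c]_T + 2·[ξ_1]_T = −(-1) − (-1) + 2·(-1) = 0
All base exponents vanish — dimensionless.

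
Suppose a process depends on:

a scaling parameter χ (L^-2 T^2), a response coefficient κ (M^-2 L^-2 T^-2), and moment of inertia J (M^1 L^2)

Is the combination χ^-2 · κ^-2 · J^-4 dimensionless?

yes

Sum the exponent of each base dimension across the product:
  M: −2·[χ]_M − 2·[κ]_M − 4·[J]_M = −2·(0) − 2·(-2) − 4·(1) = 0
  L: −2·[χ]_L − 2·[κ]_L − 4·[J]_L = −2·(-2) − 2·(-2) − 4·(2) = 0
  T: −2·[χ]_T − 2·[κ]_T − 4·[J]_T = −2·(2) − 2·(-2) − 4·(0) = 0
All base exponents vanish — dimensionless.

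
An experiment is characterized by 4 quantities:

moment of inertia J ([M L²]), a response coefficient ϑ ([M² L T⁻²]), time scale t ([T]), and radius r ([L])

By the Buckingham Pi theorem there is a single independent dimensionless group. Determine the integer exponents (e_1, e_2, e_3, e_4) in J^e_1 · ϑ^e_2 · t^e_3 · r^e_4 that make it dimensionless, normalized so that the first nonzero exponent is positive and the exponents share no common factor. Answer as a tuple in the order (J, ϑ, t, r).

(2, -1, -2, -3)

M: e_1·(1) + e_2·(2) + e_3·(0) + e_4·(0) = 0
L: e_1·(2) + e_2·(1) + e_3·(0) + e_4·(1) = 0
T: e_1·(0) + e_2·(-2) + e_3·(1) + e_4·(0) = 0
Solving this homogeneous linear system for the smallest-integer solution (first nonzero entry positive) gives (2, -1, -2, -3).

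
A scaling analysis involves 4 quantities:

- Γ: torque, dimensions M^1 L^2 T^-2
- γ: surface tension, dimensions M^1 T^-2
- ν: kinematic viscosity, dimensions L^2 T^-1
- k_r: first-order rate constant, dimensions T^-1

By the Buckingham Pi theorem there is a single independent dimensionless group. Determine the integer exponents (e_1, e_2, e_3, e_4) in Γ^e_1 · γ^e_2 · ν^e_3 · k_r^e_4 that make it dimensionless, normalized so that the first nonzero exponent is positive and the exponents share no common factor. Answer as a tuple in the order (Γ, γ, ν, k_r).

(1, -1, -1, 1)

M: e_1·(1) + e_2·(1) + e_3·(0) + e_4·(0) = 0
L: e_1·(2) + e_2·(0) + e_3·(2) + e_4·(0) = 0
T: e_1·(-2) + e_2·(-2) + e_3·(-1) + e_4·(-1) = 0
Solving this homogeneous linear system for the smallest-integer solution (first nonzero entry positive) gives (1, -1, -1, 1).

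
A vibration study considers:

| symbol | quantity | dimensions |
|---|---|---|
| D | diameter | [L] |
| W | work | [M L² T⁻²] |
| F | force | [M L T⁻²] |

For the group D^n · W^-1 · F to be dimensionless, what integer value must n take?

1

Balance the L exponent: (1)·n from D, plus −(2) + (1) = -1 from the rest, must sum to zero.
n − 1 = 0, so n = 1.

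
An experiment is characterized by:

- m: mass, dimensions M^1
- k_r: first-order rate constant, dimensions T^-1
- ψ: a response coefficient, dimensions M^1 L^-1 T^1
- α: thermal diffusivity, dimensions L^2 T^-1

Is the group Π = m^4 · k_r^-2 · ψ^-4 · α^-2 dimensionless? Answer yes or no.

yes

Sum the exponent of each base dimension across the product:
  M: 4·[m]_M − 2·[k_r]_M − 4·[ψ]_M − 2·[α]_M = 4·(1) − 2·(0) − 4·(1) − 2·(0) = 0
  L: 4·[m]_L − 2·[k_r]_L − 4·[ψ]_L − 2·[α]_L = 4·(0) − 2·(0) − 4·(-1) − 2·(2) = 0
  T: 4·[m]_T − 2·[k_r]_T − 4·[ψ]_T − 2·[α]_T = 4·(0) − 2·(-1) − 4·(1) − 2·(-1) = 0
All base exponents vanish — dimensionless.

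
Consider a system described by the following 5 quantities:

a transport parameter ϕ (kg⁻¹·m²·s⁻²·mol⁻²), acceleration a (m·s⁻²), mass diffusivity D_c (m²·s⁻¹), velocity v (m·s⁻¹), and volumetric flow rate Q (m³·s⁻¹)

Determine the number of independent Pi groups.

2

There are 5 variables and 4 base dimensions (M, L, T, N).
The dimension matrix has rank 3 (less than 4: the dimension vectors are linearly dependent).
Independent dimensionless groups: 5 − 3 = 2.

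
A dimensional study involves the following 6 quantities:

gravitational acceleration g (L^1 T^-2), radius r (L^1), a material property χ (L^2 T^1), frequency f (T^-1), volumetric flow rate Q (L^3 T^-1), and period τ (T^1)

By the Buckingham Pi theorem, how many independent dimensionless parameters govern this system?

There are 6 variables and 2 base dimensions (L, T).
The dimension matrix has rank 2.
Independent dimensionless groups: 6 − 2 = 4.

4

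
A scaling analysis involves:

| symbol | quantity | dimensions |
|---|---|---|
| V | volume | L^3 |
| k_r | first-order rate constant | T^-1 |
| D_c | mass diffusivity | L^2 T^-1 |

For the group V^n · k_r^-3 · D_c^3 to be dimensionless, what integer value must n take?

Balance the L exponent: (3)·n from V, plus −3·(0) + 3·(2) = 6 from the rest, must sum to zero.
3n + 6 = 0, so n = -2.

-2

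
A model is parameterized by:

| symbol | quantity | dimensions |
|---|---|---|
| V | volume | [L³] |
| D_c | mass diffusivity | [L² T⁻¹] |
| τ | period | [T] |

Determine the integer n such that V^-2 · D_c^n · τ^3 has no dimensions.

3

Balance the L exponent: (2)·n from D_c, plus −2·(3) + 3·(0) = -6 from the rest, must sum to zero.
2n − 6 = 0, so n = 3.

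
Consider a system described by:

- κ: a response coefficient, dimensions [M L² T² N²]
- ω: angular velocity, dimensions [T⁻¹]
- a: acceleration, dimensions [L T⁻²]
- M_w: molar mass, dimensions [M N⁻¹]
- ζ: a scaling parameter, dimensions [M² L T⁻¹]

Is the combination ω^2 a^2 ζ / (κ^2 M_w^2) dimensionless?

Sum the exponent of each base dimension across the product:
  M: −2·[κ]_M + 2·[ω]_M + 2·[a]_M − 2·[M_w]_M + [ζ]_M = −2·(1) + 2·(0) + 2·(0) − 2·(1) + (2) = -2
  L: −2·[κ]_L + 2·[ω]_L + 2·[a]_L − 2·[M_w]_L + [ζ]_L = −2·(2) + 2·(0) + 2·(1) − 2·(0) + (1) = -1
  T: −2·[κ]_T + 2·[ω]_T + 2·[a]_T − 2·[M_w]_T + [ζ]_T = −2·(2) + 2·(-1) + 2·(-2) − 2·(0) + (-1) = -11
  N: −2·[κ]_N + 2·[ω]_N + 2·[a]_N − 2·[M_w]_N + [ζ]_N = −2·(2) + 2·(0) + 2·(0) − 2·(-1) + (0) = -2
Net dimensions [M⁻² L⁻¹ T⁻¹¹ N⁻²] ≠ [1] — not dimensionless.

no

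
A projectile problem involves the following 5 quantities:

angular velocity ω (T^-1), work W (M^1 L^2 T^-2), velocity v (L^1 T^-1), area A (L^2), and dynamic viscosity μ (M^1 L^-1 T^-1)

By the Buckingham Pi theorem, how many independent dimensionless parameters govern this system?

2

There are 5 variables and 3 base dimensions (M, L, T).
The dimension matrix has rank 3.
Independent dimensionless groups: 5 − 3 = 2.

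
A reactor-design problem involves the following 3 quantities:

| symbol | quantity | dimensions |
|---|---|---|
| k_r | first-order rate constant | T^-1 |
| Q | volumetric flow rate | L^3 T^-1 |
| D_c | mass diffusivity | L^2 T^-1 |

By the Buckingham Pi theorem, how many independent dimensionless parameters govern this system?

1

There are 3 variables and 2 base dimensions (L, T).
The dimension matrix has rank 2.
Independent dimensionless groups: 3 − 2 = 1.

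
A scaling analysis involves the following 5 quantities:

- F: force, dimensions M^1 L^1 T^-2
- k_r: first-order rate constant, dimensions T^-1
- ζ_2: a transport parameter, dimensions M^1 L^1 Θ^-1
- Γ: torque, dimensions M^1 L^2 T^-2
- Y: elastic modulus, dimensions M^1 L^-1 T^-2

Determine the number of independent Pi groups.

1

There are 5 variables and 4 base dimensions (M, L, T, Θ).
The dimension matrix has rank 4.
Independent dimensionless groups: 5 − 4 = 1.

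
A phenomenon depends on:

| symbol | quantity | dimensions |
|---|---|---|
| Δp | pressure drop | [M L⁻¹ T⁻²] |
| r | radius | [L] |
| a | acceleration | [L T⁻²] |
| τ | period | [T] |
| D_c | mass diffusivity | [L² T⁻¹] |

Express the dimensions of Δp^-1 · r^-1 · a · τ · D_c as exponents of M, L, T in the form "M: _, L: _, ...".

Collect each base-dimension exponent across the product:
  M: −(1) − (0) + (0) + (0) + (0) = -1
  L: −(-1) − (1) + (1) + (0) + (2) = 3
  T: −(-2) − (0) + (-2) + (1) + (-1) = 0
So the dimensions are [M⁻¹ L³].

M: -1, L: 3, T: 0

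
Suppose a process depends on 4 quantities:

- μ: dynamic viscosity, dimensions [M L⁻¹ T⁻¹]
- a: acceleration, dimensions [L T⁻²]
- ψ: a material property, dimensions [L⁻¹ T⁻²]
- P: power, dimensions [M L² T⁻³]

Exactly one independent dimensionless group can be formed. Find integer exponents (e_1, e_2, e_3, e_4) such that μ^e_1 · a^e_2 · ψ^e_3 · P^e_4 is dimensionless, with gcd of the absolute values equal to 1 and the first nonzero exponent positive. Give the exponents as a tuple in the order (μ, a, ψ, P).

(1, 2, -1, -1)

M: e_1·(1) + e_2·(0) + e_3·(0) + e_4·(1) = 0
L: e_1·(-1) + e_2·(1) + e_3·(-1) + e_4·(2) = 0
T: e_1·(-1) + e_2·(-2) + e_3·(-2) + e_4·(-3) = 0
Solving this homogeneous linear system for the smallest-integer solution (first nonzero entry positive) gives (1, 2, -1, -1).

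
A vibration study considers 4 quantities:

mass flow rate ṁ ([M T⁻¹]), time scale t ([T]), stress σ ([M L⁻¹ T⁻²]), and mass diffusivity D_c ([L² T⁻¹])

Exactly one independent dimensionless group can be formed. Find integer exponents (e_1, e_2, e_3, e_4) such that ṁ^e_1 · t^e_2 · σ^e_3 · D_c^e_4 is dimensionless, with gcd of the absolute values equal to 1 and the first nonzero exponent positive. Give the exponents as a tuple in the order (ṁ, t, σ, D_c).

(2, -3, -2, -1)

M: e_1·(1) + e_2·(0) + e_3·(1) + e_4·(0) = 0
L: e_1·(0) + e_2·(0) + e_3·(-1) + e_4·(2) = 0
T: e_1·(-1) + e_2·(1) + e_3·(-2) + e_4·(-1) = 0
Solving this homogeneous linear system for the smallest-integer solution (first nonzero entry positive) gives (2, -3, -2, -1).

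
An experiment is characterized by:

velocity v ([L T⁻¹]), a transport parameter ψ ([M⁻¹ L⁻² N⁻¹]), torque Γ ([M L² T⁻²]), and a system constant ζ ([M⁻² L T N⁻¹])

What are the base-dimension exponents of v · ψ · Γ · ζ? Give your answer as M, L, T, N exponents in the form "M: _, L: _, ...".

Collect each base-dimension exponent across the product:
  M: (0) + (-1) + (1) + (-2) = -2
  L: (1) + (-2) + (2) + (1) = 2
  T: (-1) + (0) + (-2) + (1) = -2
  N: (0) + (-1) + (0) + (-1) = -2
So the dimensions are [M⁻² L² T⁻² N⁻²].

M: -2, L: 2, T: -2, N: -2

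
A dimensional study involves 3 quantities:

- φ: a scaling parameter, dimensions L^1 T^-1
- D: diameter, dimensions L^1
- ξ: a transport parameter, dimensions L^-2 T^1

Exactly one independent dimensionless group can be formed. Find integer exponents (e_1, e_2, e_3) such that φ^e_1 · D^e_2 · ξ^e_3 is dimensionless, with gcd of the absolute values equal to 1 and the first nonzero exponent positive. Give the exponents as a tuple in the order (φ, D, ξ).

L: e_1·(1) + e_2·(1) + e_3·(-2) = 0
T: e_1·(-1) + e_2·(0) + e_3·(1) = 0
Solving this homogeneous linear system for the smallest-integer solution (first nonzero entry positive) gives (1, 1, 1).

(1, 1, 1)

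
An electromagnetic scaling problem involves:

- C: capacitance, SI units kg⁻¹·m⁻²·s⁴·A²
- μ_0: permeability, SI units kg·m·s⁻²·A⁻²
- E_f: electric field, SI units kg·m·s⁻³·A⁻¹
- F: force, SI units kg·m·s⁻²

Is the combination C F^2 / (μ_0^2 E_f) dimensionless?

Sum the exponent of each base dimension across the product:
  M: [C]_M − 2·[μ_0]_M − [E_f]_M + 2·[F]_M = (-1) − 2·(1) − (1) + 2·(1) = -2
  L: [C]_L − 2·[μ_0]_L − [E_f]_L + 2·[F]_L = (-2) − 2·(1) − (1) + 2·(1) = -3
  T: [C]_T − 2·[μ_0]_T − [E_f]_T + 2·[F]_T = (4) − 2·(-2) − (-3) + 2·(-2) = 7
  I: [C]_I − 2·[μ_0]_I − [E_f]_I + 2·[F]_I = (2) − 2·(-2) − (-1) + 2·(0) = 7
Net dimensions [M⁻² L⁻³ T⁷ I⁷] ≠ [1] — not dimensionless.

no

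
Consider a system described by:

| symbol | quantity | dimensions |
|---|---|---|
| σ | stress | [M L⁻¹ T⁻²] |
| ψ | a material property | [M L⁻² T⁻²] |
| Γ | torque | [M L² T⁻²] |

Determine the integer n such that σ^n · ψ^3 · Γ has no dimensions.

Balance the M exponent: (1)·n from σ, plus 3·(1) + (1) = 4 from the rest, must sum to zero.
n + 4 = 0, so n = -4.

-4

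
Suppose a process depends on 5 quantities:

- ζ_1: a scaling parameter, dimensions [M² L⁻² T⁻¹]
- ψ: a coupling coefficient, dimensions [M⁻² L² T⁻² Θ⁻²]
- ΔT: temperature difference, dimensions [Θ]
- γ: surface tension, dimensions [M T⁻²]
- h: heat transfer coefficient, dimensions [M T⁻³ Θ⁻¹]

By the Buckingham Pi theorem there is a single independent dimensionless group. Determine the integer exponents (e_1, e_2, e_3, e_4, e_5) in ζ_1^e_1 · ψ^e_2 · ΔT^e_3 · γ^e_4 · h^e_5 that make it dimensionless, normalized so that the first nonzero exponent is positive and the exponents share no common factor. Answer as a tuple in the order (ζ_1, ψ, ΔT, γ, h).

(1, 1, -1, 3, -3)

M: e_1·(2) + e_2·(-2) + e_3·(0) + e_4·(1) + e_5·(1) = 0
L: e_1·(-2) + e_2·(2) + e_3·(0) + e_4·(0) + e_5·(0) = 0
T: e_1·(-1) + e_2·(-2) + e_3·(0) + e_4·(-2) + e_5·(-3) = 0
Θ: e_1·(0) + e_2·(-2) + e_3·(1) + e_4·(0) + e_5·(-1) = 0
Solving this homogeneous linear system for the smallest-integer solution (first nonzero entry positive) gives (1, 1, -1, 3, -3).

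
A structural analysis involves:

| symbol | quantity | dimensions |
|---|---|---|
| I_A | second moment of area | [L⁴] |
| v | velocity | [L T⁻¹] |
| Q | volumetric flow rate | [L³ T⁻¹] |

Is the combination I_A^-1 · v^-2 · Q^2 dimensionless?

yes

Sum the exponent of each base dimension across the product:
  L: −[I_A]_L − 2·[v]_L + 2·[Q]_L = −(4) − 2·(1) + 2·(3) = 0
  T: −[I_A]_T − 2·[v]_T + 2·[Q]_T = −(0) − 2·(-1) + 2·(-1) = 0
All base exponents vanish — dimensionless.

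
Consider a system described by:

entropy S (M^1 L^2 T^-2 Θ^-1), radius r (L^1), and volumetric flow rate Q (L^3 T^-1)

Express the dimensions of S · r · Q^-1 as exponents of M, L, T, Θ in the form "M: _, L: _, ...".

Collect each base-dimension exponent across the product:
  M: (1) + (0) − (0) = 1
  L: (2) + (1) − (3) = 0
  T: (-2) + (0) − (-1) = -1
  Θ: (-1) + (0) − (0) = -1
So the dimensions are [M T⁻¹ Θ⁻¹].

M: 1, L: 0, T: -1, Θ: -1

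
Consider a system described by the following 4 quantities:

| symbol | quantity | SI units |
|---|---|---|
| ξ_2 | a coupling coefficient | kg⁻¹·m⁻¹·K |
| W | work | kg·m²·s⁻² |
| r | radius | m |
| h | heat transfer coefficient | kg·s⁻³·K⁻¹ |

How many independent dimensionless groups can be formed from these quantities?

0

There are 4 variables and 4 base dimensions (M, L, T, Θ).
The dimension matrix has rank 4.
Independent dimensionless groups: 4 − 4 = 0.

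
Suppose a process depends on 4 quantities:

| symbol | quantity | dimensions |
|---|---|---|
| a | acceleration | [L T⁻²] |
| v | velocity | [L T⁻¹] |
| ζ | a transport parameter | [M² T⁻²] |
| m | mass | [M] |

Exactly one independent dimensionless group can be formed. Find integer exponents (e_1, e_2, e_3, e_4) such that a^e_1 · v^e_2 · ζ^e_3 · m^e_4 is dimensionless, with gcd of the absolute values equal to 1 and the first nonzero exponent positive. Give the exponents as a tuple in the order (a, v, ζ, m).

(2, -2, -1, 2)

M: e_1·(0) + e_2·(0) + e_3·(2) + e_4·(1) = 0
L: e_1·(1) + e_2·(1) + e_3·(0) + e_4·(0) = 0
T: e_1·(-2) + e_2·(-1) + e_3·(-2) + e_4·(0) = 0
Solving this homogeneous linear system for the smallest-integer solution (first nonzero entry positive) gives (2, -2, -1, 2).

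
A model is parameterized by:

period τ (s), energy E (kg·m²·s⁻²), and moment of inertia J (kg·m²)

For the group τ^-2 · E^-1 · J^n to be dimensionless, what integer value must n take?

Balance the M exponent: (1)·n from J, plus −2·(0) − (1) = -1 from the rest, must sum to zero.
n − 1 = 0, so n = 1.

1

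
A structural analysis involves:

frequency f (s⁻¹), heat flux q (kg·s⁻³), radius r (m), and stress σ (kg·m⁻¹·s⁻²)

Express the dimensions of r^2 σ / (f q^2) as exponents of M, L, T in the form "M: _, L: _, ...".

Collect each base-dimension exponent across the product:
  M: −(0) − 2·(1) + 2·(0) + (1) = -1
  L: −(0) − 2·(0) + 2·(1) + (-1) = 1
  T: −(-1) − 2·(-3) + 2·(0) + (-2) = 5
So the dimensions are [M⁻¹ L T⁵].

M: -1, L: 1, T: 5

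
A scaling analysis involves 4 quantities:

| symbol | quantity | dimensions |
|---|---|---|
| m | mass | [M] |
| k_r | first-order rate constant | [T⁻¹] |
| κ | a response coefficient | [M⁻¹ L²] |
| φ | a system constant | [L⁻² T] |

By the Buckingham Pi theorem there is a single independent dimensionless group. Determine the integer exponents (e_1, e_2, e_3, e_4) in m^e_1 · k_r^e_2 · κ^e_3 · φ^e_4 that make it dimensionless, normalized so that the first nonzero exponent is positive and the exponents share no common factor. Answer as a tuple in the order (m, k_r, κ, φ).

(1, 1, 1, 1)

M: e_1·(1) + e_2·(0) + e_3·(-1) + e_4·(0) = 0
L: e_1·(0) + e_2·(0) + e_3·(2) + e_4·(-2) = 0
T: e_1·(0) + e_2·(-1) + e_3·(0) + e_4·(1) = 0
Solving this homogeneous linear system for the smallest-integer solution (first nonzero entry positive) gives (1, 1, 1, 1).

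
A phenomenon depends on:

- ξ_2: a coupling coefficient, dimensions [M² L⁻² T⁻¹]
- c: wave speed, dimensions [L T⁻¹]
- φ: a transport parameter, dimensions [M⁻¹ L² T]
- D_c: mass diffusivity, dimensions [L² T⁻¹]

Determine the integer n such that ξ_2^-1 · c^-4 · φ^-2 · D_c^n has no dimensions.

3

Balance the L exponent: (2)·n from D_c, plus −(-2) − 4·(1) − 2·(2) = -6 from the rest, must sum to zero.
2n − 6 = 0, so n = 3.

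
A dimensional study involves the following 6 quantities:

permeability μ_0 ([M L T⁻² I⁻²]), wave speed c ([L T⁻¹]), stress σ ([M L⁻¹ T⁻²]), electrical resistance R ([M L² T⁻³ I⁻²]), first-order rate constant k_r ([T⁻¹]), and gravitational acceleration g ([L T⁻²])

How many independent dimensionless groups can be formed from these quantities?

There are 6 variables and 4 base dimensions (M, L, T, I).
The dimension matrix has rank 4.
Independent dimensionless groups: 6 − 4 = 2.

2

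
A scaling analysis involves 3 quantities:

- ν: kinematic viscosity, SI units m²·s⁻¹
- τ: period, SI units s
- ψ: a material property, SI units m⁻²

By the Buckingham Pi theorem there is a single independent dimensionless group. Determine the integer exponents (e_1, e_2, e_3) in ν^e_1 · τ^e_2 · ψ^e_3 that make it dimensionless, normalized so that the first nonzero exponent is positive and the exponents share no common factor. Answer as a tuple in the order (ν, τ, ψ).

(1, 1, 1)

L: e_1·(2) + e_2·(0) + e_3·(-2) = 0
T: e_1·(-1) + e_2·(1) + e_3·(0) = 0
Solving this homogeneous linear system for the smallest-integer solution (first nonzero entry positive) gives (1, 1, 1).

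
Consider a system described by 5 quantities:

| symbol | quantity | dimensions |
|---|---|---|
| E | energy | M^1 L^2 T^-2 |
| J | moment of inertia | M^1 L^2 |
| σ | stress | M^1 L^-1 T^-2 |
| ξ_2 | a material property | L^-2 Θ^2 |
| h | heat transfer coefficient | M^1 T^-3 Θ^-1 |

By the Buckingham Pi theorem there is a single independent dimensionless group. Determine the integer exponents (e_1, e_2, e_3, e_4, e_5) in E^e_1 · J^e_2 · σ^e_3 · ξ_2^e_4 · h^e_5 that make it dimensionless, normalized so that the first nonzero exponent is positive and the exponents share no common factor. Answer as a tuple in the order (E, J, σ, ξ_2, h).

(1, -1, 2, -1, -2)

M: e_1·(1) + e_2·(1) + e_3·(1) + e_4·(0) + e_5·(1) = 0
L: e_1·(2) + e_2·(2) + e_3·(-1) + e_4·(-2) + e_5·(0) = 0
T: e_1·(-2) + e_2·(0) + e_3·(-2) + e_4·(0) + e_5·(-3) = 0
Θ: e_1·(0) + e_2·(0) + e_3·(0) + e_4·(2) + e_5·(-1) = 0
Solving this homogeneous linear system for the smallest-integer solution (first nonzero entry positive) gives (1, -1, 2, -1, -2).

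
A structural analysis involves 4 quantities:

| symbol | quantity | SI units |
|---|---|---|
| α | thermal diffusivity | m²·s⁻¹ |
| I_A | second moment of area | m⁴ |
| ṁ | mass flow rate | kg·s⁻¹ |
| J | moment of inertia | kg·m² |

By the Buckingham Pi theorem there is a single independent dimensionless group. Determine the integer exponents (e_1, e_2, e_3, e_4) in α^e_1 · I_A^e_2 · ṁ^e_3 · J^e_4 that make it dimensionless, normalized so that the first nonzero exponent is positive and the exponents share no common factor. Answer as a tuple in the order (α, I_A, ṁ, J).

(1, -1, -1, 1)

M: e_1·(0) + e_2·(0) + e_3·(1) + e_4·(1) = 0
L: e_1·(2) + e_2·(4) + e_3·(0) + e_4·(2) = 0
T: e_1·(-1) + e_2·(0) + e_3·(-1) + e_4·(0) = 0
Solving this homogeneous linear system for the smallest-integer solution (first nonzero entry positive) gives (1, -1, -1, 1).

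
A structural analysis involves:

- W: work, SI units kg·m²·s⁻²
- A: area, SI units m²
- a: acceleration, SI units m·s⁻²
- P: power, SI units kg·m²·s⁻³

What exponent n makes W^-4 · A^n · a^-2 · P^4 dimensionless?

Balance the L exponent: (2)·n from A, plus −4·(2) − 2·(1) + 4·(2) = -2 from the rest, must sum to zero.
2n − 2 = 0, so n = 1.

1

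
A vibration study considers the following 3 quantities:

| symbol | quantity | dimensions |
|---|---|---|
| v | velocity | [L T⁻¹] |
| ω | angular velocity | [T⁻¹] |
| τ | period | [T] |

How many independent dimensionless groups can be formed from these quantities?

1

There are 3 variables and 2 base dimensions (L, T).
The dimension matrix has rank 2.
Independent dimensionless groups: 3 − 2 = 1.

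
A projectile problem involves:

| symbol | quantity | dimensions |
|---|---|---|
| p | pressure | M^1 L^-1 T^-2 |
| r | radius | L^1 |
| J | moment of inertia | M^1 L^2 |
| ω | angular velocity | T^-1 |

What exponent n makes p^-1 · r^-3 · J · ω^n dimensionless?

Balance the T exponent: (-1)·n from ω, plus −(-2) − 3·(0) + (0) = 2 from the rest, must sum to zero.
−n + 2 = 0, so n = 2.

2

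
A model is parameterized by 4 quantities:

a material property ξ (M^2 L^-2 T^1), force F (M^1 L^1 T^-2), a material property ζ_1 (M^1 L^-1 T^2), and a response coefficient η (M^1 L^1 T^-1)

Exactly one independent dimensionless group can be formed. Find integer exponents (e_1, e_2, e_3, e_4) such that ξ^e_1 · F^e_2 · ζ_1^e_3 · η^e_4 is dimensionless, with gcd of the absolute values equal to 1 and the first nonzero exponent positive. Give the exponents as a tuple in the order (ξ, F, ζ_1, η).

(1, -3, -2, 3)

M: e_1·(2) + e_2·(1) + e_3·(1) + e_4·(1) = 0
L: e_1·(-2) + e_2·(1) + e_3·(-1) + e_4·(1) = 0
T: e_1·(1) + e_2·(-2) + e_3·(2) + e_4·(-1) = 0
Solving this homogeneous linear system for the smallest-integer solution (first nonzero entry positive) gives (1, -3, -2, 3).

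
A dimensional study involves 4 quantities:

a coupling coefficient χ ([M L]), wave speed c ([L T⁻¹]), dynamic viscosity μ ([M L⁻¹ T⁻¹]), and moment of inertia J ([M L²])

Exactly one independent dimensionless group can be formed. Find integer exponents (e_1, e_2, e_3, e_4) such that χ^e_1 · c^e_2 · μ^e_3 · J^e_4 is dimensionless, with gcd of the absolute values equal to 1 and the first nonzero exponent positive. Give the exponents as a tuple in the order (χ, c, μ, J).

M: e_1·(1) + e_2·(0) + e_3·(1) + e_4·(1) = 0
L: e_1·(1) + e_2·(1) + e_3·(-1) + e_4·(2) = 0
T: e_1·(0) + e_2·(-1) + e_3·(-1) + e_4·(0) = 0
Solving this homogeneous linear system for the smallest-integer solution (first nonzero entry positive) gives (4, 1, -1, -3).

(4, 1, -1, -3)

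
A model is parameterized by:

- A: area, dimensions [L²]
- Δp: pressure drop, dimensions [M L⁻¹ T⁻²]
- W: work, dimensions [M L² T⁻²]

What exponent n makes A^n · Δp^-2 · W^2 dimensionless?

-3

Balance the L exponent: (2)·n from A, plus −2·(-1) + 2·(2) = 6 from the rest, must sum to zero.
2n + 6 = 0, so n = -3.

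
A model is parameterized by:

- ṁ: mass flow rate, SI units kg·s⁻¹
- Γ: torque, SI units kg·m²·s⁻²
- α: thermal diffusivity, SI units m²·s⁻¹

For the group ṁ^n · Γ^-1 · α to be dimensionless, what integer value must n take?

Balance the M exponent: (1)·n from ṁ, plus −(1) + (0) = -1 from the rest, must sum to zero.
n − 1 = 0, so n = 1.

1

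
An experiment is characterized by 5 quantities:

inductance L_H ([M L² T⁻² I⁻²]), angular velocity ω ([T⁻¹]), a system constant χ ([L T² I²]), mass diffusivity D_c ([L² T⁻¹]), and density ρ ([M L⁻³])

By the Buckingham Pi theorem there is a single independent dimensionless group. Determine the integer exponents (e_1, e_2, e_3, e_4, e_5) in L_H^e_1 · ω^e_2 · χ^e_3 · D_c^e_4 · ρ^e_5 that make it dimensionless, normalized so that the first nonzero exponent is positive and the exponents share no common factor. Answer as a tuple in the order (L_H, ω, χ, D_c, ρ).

M: e_1·(1) + e_2·(0) + e_3·(0) + e_4·(0) + e_5·(1) = 0
L: e_1·(2) + e_2·(0) + e_3·(1) + e_4·(2) + e_5·(-3) = 0
T: e_1·(-2) + e_2·(-1) + e_3·(2) + e_4·(-1) + e_5·(0) = 0
I: e_1·(-2) + e_2·(0) + e_3·(2) + e_4·(0) + e_5·(0) = 0
Solving this homogeneous linear system for the smallest-integer solution (first nonzero entry positive) gives (1, 3, 1, -3, -1).

(1, 3, 1, -3, -1)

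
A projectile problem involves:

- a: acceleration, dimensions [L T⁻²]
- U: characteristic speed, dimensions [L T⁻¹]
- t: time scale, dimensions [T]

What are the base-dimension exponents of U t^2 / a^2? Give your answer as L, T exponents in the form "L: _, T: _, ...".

Collect each base-dimension exponent across the product:
  L: −2·(1) + (1) + 2·(0) = -1
  T: −2·(-2) + (-1) + 2·(1) = 5
So the dimensions are [L⁻¹ T⁵].

L: -1, T: 5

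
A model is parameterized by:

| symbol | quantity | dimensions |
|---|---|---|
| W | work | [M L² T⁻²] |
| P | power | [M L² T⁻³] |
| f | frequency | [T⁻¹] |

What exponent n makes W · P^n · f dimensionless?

-1

Balance the M exponent: (1)·n from P, plus (1) + (0) = 1 from the rest, must sum to zero.
n + 1 = 0, so n = -1.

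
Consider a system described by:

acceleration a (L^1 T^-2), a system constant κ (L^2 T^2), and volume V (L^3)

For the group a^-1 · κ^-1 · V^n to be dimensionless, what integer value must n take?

Balance the L exponent: (3)·n from V, plus −(1) − (2) = -3 from the rest, must sum to zero.
3n − 3 = 0, so n = 1.

1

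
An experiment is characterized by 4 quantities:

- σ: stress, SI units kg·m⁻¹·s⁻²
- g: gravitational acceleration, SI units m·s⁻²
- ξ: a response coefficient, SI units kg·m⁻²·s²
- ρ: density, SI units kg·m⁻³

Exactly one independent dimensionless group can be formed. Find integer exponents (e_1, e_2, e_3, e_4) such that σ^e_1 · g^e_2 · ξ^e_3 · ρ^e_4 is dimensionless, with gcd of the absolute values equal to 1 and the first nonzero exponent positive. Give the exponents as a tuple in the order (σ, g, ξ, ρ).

(2, -3, -1, -1)

M: e_1·(1) + e_2·(0) + e_3·(1) + e_4·(1) = 0
L: e_1·(-1) + e_2·(1) + e_3·(-2) + e_4·(-3) = 0
T: e_1·(-2) + e_2·(-2) + e_3·(2) + e_4·(0) = 0
Solving this homogeneous linear system for the smallest-integer solution (first nonzero entry positive) gives (2, -3, -1, -1).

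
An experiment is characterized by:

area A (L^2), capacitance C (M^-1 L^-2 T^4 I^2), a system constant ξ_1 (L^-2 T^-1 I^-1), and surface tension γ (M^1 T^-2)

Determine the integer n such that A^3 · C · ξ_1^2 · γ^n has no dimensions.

1

Balance the M exponent: (1)·n from γ, plus 3·(0) + (-1) + 2·(0) = -1 from the rest, must sum to zero.
n − 1 = 0, so n = 1.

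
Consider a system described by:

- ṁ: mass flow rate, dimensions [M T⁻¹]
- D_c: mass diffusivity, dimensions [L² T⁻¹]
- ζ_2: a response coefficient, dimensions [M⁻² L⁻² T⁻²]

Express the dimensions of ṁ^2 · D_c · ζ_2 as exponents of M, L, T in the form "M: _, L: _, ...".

Collect each base-dimension exponent across the product:
  M: 2·(1) + (0) + (-2) = 0
  L: 2·(0) + (2) + (-2) = 0
  T: 2·(-1) + (-1) + (-2) = -5
So the dimensions are [T⁻⁵].

M: 0, L: 0, T: -5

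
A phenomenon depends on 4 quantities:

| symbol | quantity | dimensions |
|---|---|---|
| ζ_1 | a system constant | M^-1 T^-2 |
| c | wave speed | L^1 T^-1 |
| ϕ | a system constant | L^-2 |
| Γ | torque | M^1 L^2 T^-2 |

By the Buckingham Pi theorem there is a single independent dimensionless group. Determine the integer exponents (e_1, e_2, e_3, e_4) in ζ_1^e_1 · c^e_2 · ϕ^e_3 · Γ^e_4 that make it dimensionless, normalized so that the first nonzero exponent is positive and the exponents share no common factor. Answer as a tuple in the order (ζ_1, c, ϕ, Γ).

M: e_1·(-1) + e_2·(0) + e_3·(0) + e_4·(1) = 0
L: e_1·(0) + e_2·(1) + e_3·(-2) + e_4·(2) = 0
T: e_1·(-2) + e_2·(-1) + e_3·(0) + e_4·(-2) = 0
Solving this homogeneous linear system for the smallest-integer solution (first nonzero entry positive) gives (1, -4, -1, 1).

(1, -4, -1, 1)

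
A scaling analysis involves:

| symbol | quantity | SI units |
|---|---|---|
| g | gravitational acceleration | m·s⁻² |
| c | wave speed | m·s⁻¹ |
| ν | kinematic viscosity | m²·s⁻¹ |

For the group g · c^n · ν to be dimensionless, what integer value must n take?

-3

Balance the L exponent: (1)·n from c, plus (1) + (2) = 3 from the rest, must sum to zero.
n + 3 = 0, so n = -3.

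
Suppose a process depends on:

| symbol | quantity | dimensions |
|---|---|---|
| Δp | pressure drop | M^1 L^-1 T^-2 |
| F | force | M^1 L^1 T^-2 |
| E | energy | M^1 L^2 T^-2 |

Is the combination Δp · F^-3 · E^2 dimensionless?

yes

Sum the exponent of each base dimension across the product:
  M: [Δp]_M − 3·[F]_M + 2·[E]_M = (1) − 3·(1) + 2·(1) = 0
  L: [Δp]_L − 3·[F]_L + 2·[E]_L = (-1) − 3·(1) + 2·(2) = 0
  T: [Δp]_T − 3·[F]_T + 2·[E]_T = (-2) − 3·(-2) + 2·(-2) = 0
  I: [Δp]_I − 3·[F]_I + 2·[E]_I = (0) − 3·(0) + 2·(0) = 0
All base exponents vanish — dimensionless.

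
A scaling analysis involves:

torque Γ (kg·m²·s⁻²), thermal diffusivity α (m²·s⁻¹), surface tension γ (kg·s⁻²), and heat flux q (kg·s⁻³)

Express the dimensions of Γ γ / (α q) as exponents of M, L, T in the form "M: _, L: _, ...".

Collect each base-dimension exponent across the product:
  M: (1) − (0) + (1) − (1) = 1
  L: (2) − (2) + (0) − (0) = 0
  T: (-2) − (-1) + (-2) − (-3) = 0
So the dimensions are [M].

M: 1, L: 0, T: 0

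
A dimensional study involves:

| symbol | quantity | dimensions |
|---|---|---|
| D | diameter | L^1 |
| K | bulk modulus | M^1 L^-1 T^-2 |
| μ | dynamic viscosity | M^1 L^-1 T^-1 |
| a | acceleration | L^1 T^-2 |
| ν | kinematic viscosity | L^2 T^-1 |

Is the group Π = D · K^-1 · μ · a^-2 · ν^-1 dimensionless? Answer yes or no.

no

Sum the exponent of each base dimension across the product:
  M: [D]_M − [K]_M + [μ]_M − 2·[a]_M − [ν]_M = (0) − (1) + (1) − 2·(0) − (0) = 0
  L: [D]_L − [K]_L + [μ]_L − 2·[a]_L − [ν]_L = (1) − (-1) + (-1) − 2·(1) − (2) = -3
  T: [D]_T − [K]_T + [μ]_T − 2·[a]_T − [ν]_T = (0) − (-2) + (-1) − 2·(-2) − (-1) = 6
Net dimensions [L⁻³ T⁶] ≠ [1] — not dimensionless.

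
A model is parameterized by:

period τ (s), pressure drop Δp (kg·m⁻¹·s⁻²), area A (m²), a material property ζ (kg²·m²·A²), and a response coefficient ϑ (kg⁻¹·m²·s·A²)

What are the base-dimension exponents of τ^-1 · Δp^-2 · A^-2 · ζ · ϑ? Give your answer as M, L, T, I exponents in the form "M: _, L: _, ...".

M: -1, L: 2, T: 4, I: 4

Collect each base-dimension exponent across the product:
  M: −(0) − 2·(1) − 2·(0) + (2) + (-1) = -1
  L: −(0) − 2·(-1) − 2·(2) + (2) + (2) = 2
  T: −(1) − 2·(-2) − 2·(0) + (0) + (1) = 4
  I: −(0) − 2·(0) − 2·(0) + (2) + (2) = 4
So the dimensions are [M⁻¹ L² T⁴ I⁴].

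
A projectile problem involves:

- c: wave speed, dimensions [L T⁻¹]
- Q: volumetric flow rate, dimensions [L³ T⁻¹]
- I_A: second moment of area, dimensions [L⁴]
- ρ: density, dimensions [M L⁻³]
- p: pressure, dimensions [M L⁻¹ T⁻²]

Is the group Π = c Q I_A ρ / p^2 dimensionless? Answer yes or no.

Sum the exponent of each base dimension across the product:
  M: [c]_M + [Q]_M + [I_A]_M + [ρ]_M − 2·[p]_M = (0) + (0) + (0) + (1) − 2·(1) = -1
  L: [c]_L + [Q]_L + [I_A]_L + [ρ]_L − 2·[p]_L = (1) + (3) + (4) + (-3) − 2·(-1) = 7
  T: [c]_T + [Q]_T + [I_A]_T + [ρ]_T − 2·[p]_T = (-1) + (-1) + (0) + (0) − 2·(-2) = 2
Net dimensions [M⁻¹ L⁷ T²] ≠ [1] — not dimensionless.

no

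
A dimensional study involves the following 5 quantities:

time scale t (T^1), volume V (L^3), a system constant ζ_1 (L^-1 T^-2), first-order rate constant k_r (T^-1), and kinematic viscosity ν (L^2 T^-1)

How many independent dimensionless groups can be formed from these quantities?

There are 5 variables and 2 base dimensions (L, T).
The dimension matrix has rank 2.
Independent dimensionless groups: 5 − 2 = 3.

3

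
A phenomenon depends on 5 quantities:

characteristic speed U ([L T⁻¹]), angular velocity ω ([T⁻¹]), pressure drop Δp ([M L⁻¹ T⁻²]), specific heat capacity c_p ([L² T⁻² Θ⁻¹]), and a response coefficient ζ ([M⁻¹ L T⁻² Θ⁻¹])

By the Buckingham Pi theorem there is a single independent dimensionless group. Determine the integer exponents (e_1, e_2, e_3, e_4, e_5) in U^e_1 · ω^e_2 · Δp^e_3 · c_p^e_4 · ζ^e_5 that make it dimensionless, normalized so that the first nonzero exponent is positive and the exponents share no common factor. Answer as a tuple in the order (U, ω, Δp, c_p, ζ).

(2, -4, 1, -1, 1)

M: e_1·(0) + e_2·(0) + e_3·(1) + e_4·(0) + e_5·(-1) = 0
L: e_1·(1) + e_2·(0) + e_3·(-1) + e_4·(2) + e_5·(1) = 0
T: e_1·(-1) + e_2·(-1) + e_3·(-2) + e_4·(-2) + e_5·(-2) = 0
Θ: e_1·(0) + e_2·(0) + e_3·(0) + e_4·(-1) + e_5·(-1) = 0
Solving this homogeneous linear system for the smallest-integer solution (first nonzero entry positive) gives (2, -4, 1, -1, 1).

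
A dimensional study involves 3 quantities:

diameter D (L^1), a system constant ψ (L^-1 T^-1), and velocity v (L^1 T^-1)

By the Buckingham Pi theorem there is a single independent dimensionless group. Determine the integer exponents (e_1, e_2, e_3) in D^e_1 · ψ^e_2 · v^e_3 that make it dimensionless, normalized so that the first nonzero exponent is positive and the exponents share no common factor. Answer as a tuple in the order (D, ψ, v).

(2, 1, -1)

L: e_1·(1) + e_2·(-1) + e_3·(1) = 0
T: e_1·(0) + e_2·(-1) + e_3·(-1) = 0
Solving this homogeneous linear system for the smallest-integer solution (first nonzero entry positive) gives (2, 1, -1).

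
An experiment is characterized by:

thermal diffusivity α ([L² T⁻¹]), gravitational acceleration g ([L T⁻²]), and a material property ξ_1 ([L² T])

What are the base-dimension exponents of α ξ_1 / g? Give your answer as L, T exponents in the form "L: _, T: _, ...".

L: 3, T: 2

Collect each base-dimension exponent across the product:
  L: (2) − (1) + (2) = 3
  T: (-1) − (-2) + (1) = 2
So the dimensions are [L³ T²].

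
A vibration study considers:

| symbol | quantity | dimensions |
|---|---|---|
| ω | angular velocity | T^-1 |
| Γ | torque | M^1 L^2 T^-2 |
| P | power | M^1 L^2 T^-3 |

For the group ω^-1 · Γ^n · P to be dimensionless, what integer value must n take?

-1

Balance the M exponent: (1)·n from Γ, plus −(0) + (1) = 1 from the rest, must sum to zero.
n + 1 = 0, so n = -1.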